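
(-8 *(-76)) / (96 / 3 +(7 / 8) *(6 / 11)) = 26752 / 1429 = 18.72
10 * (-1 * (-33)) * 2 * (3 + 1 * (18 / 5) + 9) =10296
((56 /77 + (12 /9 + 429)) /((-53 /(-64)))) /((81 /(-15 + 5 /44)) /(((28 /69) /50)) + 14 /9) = -156531900 /201144911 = -0.78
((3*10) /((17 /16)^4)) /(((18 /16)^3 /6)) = 671088640 /6765201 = 99.20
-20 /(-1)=20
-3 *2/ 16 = -3/ 8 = -0.38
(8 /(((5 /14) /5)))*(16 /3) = 1792 /3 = 597.33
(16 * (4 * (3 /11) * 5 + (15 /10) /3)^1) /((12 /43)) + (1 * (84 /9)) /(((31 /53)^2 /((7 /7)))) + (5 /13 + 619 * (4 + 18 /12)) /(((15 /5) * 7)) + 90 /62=1024034841 /1923922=532.26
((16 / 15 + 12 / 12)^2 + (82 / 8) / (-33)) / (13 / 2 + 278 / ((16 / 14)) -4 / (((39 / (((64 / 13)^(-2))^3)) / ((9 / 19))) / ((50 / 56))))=89589530281115648 / 5649528186283293675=0.02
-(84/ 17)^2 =-7056/ 289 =-24.42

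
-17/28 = -0.61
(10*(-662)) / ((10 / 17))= -11254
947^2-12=896797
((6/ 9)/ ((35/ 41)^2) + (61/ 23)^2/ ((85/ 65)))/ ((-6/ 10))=-208005241/ 19829565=-10.49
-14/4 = -7/2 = -3.50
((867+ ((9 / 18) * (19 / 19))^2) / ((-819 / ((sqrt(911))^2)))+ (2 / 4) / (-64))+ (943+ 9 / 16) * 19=16963.01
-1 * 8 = -8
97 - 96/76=1819/19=95.74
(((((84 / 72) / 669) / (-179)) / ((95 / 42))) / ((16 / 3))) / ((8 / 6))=-147 / 242695360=-0.00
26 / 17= 1.53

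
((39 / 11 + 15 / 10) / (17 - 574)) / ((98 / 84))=-333 / 42889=-0.01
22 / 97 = 0.23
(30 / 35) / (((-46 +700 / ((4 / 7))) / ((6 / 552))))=1 / 126546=0.00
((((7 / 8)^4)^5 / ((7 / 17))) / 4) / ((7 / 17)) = 470611529796119761 / 4611686018427387904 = 0.10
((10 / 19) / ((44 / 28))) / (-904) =-35 / 94468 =-0.00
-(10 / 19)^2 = -100 / 361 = -0.28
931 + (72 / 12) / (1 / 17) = 1033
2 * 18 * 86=3096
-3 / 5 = -0.60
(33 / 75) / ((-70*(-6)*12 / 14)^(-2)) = 57024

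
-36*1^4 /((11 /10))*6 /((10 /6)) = -1296 /11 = -117.82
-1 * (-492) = 492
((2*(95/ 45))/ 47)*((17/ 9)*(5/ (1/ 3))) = 3230/ 1269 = 2.55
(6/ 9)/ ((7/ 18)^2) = 216/ 49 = 4.41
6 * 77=462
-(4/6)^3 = -8/27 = -0.30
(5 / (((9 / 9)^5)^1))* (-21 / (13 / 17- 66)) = 1785 / 1109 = 1.61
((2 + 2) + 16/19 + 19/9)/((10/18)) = 1189/95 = 12.52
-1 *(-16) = 16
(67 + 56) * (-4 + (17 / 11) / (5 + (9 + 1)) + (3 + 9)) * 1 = 54817 / 55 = 996.67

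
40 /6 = 20 /3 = 6.67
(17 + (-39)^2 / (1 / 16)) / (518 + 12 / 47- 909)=-1144591 / 18365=-62.32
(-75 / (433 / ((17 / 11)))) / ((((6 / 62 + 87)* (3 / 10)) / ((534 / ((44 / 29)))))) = -6800935 / 1886148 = -3.61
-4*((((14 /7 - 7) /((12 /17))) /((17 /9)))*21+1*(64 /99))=30929 /99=312.41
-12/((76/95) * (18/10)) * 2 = -50/3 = -16.67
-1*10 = -10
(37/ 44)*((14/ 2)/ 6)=259/ 264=0.98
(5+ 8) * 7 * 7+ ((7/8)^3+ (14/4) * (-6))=315735/512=616.67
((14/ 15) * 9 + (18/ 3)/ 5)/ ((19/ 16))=768/ 95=8.08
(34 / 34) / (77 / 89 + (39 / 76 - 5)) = -6764 / 24497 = -0.28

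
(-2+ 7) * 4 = 20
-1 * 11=-11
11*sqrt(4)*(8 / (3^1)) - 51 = 7.67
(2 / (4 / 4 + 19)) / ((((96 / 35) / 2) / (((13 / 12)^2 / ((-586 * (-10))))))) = 1183 / 81008640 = 0.00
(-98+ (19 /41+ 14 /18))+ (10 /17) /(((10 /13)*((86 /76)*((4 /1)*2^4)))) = -835096825 /8631648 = -96.75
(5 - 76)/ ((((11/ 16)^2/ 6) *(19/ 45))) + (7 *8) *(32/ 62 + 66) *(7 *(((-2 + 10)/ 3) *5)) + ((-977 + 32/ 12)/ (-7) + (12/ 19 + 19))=172454785410/ 498883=345681.82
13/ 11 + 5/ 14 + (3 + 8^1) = 1931/ 154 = 12.54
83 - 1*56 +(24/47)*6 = 1413/47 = 30.06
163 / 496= 0.33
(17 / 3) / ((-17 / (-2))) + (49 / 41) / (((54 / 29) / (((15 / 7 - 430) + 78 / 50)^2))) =80699608108 / 691875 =116639.00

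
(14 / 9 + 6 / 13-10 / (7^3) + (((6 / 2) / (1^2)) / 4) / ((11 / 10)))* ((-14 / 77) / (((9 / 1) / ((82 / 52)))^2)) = -3962253161 / 265886977356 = -0.01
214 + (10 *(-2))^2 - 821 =-207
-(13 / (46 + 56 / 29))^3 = -53582633 / 2685619000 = -0.02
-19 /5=-3.80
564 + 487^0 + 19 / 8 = 4539 / 8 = 567.38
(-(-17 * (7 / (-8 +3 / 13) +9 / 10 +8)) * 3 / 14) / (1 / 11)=4532319 / 14140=320.53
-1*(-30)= 30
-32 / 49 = -0.65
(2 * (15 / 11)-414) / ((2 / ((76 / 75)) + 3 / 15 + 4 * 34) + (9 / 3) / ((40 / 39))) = -229216 / 78639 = -2.91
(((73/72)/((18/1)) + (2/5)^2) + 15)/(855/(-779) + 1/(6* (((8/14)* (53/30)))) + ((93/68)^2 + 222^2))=309608172973/1002805699811625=0.00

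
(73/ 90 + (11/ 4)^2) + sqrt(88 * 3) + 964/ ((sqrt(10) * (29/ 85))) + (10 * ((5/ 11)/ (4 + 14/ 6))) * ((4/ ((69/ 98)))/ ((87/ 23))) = 41245769/ 4363920 + 2 * sqrt(66) + 8194 * sqrt(10)/ 29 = 919.21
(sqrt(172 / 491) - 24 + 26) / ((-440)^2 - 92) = sqrt(21113) / 47506214 + 1 / 96754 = 0.00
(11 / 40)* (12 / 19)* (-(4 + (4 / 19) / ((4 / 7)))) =-2739 / 3610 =-0.76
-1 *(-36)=36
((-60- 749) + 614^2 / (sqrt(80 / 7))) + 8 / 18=-7277 / 9 + 94249 * sqrt(35) / 5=110708.37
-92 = -92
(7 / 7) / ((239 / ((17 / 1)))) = 17 / 239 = 0.07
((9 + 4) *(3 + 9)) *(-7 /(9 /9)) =-1092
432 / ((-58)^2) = 108 / 841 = 0.13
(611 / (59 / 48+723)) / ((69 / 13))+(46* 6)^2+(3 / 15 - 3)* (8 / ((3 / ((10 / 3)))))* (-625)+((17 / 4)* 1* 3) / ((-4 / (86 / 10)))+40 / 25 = 91705.90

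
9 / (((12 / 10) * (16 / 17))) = 255 / 32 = 7.97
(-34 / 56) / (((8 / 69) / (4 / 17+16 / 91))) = -10971 / 5096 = -2.15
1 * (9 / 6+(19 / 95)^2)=77 / 50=1.54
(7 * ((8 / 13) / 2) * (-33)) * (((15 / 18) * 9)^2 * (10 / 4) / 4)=-259875 / 104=-2498.80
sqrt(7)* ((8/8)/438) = sqrt(7)/438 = 0.01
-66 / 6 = -11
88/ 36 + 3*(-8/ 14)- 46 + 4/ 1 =-2600/ 63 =-41.27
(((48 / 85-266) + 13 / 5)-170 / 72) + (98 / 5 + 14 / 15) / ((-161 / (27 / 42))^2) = -147244240183 / 555227820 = -265.20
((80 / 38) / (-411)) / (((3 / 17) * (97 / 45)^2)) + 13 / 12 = 316555151 / 293899524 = 1.08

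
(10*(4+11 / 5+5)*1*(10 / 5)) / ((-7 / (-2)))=64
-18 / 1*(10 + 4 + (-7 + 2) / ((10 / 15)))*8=-936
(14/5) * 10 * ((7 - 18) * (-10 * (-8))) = -24640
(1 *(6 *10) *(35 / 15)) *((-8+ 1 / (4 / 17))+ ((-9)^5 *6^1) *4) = -198405165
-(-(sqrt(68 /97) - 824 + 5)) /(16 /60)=-12285 /4 + 15 * sqrt(1649) /194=-3068.11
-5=-5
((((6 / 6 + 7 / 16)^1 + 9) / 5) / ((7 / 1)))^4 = 777796321 / 98344960000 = 0.01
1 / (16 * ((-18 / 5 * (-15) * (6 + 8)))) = 1 / 12096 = 0.00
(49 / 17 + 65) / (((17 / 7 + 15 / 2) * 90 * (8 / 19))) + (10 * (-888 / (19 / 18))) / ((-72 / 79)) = 9230.71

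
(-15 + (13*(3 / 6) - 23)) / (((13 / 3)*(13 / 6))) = -567 / 169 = -3.36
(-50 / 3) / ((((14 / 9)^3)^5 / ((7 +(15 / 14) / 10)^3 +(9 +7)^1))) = -8.27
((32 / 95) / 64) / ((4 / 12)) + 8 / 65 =343 / 2470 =0.14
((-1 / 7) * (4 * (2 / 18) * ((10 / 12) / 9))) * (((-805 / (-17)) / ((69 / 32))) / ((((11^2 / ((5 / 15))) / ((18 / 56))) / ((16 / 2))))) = -3200 / 3498957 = -0.00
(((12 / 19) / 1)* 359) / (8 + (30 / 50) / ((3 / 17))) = 7180 / 361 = 19.89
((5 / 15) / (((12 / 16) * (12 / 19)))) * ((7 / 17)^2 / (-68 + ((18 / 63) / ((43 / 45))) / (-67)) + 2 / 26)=7286528785 / 139118110794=0.05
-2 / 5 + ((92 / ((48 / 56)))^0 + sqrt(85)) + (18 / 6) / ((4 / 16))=sqrt(85) + 63 / 5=21.82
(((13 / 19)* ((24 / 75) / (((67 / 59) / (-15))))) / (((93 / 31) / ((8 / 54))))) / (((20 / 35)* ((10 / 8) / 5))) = -171808 / 171855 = -1.00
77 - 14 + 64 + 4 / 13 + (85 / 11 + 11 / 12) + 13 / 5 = 1188773 / 8580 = 138.55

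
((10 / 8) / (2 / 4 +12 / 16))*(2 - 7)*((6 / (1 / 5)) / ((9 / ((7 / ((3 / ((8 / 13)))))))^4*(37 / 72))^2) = -309495397036851200 / 1297938474334539530883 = -0.00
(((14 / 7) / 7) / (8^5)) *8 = 1 / 14336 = 0.00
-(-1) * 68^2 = 4624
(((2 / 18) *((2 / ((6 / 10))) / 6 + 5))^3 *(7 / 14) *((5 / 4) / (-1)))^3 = -476837158203125 / 150094635296999121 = -0.00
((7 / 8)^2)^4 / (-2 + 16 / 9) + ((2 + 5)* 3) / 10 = 92905491 / 167772160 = 0.55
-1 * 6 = -6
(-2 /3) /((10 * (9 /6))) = -2 /45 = -0.04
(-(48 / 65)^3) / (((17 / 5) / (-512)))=56623104 / 933725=60.64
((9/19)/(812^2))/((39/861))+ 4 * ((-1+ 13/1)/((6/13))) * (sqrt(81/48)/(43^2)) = 369/23265424+ 78 * sqrt(3)/1849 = 0.07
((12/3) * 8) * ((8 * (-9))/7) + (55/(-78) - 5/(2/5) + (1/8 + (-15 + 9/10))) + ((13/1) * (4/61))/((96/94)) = -78932619/222040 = -355.49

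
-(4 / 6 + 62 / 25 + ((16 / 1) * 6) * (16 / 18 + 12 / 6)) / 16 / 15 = -1753 / 1500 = -1.17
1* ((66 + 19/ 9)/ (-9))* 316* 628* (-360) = 4865944960/ 9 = 540660551.11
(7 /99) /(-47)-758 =-3526981 /4653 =-758.00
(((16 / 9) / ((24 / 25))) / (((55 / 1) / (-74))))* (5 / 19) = -3700 / 5643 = -0.66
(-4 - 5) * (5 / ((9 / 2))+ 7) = -73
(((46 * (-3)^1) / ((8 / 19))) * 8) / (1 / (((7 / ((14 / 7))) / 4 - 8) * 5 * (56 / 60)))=174363 / 2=87181.50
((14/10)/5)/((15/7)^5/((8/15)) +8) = 941192/311656825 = 0.00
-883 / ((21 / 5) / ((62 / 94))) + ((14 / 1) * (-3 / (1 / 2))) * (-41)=3262363 / 987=3305.33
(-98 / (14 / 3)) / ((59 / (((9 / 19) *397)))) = -75033 / 1121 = -66.93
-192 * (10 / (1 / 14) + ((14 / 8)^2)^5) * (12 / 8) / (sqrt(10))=-3863483001 * sqrt(10) / 327680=-37284.56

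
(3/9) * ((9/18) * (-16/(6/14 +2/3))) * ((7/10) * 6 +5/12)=-3878/345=-11.24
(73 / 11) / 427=73 / 4697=0.02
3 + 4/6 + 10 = 41/3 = 13.67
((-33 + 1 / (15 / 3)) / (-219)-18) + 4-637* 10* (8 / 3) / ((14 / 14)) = -18615566 / 1095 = -17000.52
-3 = -3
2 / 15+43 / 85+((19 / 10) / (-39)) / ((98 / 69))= 393037 / 649740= 0.60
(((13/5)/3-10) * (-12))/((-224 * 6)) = -137/1680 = -0.08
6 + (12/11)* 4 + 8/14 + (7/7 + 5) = 1304/77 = 16.94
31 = 31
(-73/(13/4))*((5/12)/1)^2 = -1825/468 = -3.90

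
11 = 11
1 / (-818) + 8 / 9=6535 / 7362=0.89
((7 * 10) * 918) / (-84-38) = -32130 / 61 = -526.72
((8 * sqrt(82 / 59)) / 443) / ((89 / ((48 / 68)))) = 96 * sqrt(4838) / 39545281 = 0.00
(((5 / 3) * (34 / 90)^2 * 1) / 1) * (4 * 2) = 2312 / 1215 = 1.90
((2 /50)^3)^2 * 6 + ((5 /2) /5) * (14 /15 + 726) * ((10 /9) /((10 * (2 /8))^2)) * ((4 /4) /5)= 12.92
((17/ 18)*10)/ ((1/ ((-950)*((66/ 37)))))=-1776500/ 111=-16004.50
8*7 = 56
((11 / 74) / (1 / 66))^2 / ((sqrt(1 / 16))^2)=1540.03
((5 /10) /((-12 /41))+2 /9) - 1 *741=-53459 /72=-742.49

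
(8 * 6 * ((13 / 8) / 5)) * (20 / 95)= 312 / 95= 3.28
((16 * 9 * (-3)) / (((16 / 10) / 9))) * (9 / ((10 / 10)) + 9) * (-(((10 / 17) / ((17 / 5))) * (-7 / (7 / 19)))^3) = -37501582500000 / 24137569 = -1553660.29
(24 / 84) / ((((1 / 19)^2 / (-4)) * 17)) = -2888 / 119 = -24.27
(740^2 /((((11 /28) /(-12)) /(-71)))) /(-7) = -1866220800 /11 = -169656436.36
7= 7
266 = 266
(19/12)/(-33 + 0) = -19/396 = -0.05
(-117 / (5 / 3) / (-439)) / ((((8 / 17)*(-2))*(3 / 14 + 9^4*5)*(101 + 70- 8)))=-13923 / 438189307480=-0.00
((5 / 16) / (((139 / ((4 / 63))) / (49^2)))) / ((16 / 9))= 1715 / 8896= 0.19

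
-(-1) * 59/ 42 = 59/ 42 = 1.40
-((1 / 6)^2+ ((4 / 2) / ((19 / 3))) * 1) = -235 / 684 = -0.34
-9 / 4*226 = -1017 / 2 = -508.50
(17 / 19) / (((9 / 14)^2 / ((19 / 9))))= 3332 / 729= 4.57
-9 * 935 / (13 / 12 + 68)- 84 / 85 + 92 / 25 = -119.12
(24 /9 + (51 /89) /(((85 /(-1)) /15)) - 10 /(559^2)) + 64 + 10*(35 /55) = 66931213463 /917756697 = 72.93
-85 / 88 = -0.97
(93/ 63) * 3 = 31/ 7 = 4.43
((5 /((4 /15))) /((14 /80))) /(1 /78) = 58500 /7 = 8357.14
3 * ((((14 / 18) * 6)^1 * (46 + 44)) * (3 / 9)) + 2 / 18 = 3781 / 9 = 420.11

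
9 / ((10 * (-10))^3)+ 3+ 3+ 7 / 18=57499919 / 9000000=6.39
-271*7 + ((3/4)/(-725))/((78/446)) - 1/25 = -71518631/37700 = -1897.05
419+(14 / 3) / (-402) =418.99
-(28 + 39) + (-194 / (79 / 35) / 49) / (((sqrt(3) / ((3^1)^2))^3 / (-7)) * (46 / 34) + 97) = -6942530262854422 / 103591895398351-15360435 * sqrt(3) / 103591895398351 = -67.02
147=147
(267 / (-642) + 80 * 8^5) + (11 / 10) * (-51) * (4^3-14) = 560387801 / 214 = 2618634.58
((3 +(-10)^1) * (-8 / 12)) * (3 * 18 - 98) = -616 / 3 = -205.33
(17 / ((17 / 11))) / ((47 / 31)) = 341 / 47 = 7.26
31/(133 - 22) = 0.28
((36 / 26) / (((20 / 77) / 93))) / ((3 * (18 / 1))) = 2387 / 260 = 9.18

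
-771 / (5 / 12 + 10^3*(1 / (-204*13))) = -19473.26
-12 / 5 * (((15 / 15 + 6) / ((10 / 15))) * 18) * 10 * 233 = -1056888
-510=-510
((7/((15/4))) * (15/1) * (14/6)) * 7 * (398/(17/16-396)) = -8736896/18957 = -460.88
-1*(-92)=92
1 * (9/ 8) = 9/ 8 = 1.12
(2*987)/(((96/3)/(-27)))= -1665.56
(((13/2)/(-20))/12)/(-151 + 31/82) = 533/2964240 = 0.00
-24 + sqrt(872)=-24 + 2 * sqrt(218)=5.53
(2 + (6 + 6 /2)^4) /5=6563 /5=1312.60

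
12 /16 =3 /4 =0.75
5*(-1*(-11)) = 55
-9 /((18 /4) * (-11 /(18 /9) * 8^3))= 0.00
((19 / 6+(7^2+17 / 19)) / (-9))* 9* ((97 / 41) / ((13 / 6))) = -586753 / 10127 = -57.94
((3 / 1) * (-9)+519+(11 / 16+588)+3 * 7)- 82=1019.69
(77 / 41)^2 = 5929 / 1681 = 3.53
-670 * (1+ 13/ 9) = -14740/ 9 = -1637.78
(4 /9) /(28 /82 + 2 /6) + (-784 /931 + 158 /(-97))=-831694 /458907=-1.81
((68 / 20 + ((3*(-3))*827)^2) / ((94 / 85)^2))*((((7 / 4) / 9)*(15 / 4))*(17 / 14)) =17010725877575 / 424128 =40107528.57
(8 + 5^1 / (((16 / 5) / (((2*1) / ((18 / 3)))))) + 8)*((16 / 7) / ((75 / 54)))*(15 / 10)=7137 / 175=40.78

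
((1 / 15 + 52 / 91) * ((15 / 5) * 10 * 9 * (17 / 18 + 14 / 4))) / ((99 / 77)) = 5360 / 9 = 595.56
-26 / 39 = -2 / 3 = -0.67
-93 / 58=-1.60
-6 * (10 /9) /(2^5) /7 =-5 /168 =-0.03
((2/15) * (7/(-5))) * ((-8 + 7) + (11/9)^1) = -28/675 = -0.04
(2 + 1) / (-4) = -3 / 4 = -0.75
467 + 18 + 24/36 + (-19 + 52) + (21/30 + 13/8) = 62519/120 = 520.99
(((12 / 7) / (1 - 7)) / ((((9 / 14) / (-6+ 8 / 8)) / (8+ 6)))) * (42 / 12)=108.89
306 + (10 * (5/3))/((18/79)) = 10237/27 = 379.15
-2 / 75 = -0.03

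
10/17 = 0.59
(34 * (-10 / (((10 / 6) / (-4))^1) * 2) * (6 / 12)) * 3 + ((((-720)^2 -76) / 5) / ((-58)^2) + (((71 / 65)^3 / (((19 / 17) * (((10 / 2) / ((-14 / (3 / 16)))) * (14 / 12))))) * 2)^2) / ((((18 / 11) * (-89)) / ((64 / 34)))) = 18988777922007239368957664 / 7794796539808184765625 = 2436.08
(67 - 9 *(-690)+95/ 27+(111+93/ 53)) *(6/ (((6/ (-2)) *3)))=-18297548/ 4293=-4262.18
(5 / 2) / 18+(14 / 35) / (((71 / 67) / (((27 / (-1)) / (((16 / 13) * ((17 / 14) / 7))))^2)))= 178374881203 / 29547360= 6036.91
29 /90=0.32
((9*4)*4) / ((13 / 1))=11.08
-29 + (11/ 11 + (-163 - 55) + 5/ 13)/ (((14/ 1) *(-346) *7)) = -3195125/ 110201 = -28.99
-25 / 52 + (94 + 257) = 18227 / 52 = 350.52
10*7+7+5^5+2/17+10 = 54606/17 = 3212.12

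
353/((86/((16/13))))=2824/559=5.05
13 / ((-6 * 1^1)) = -13 / 6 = -2.17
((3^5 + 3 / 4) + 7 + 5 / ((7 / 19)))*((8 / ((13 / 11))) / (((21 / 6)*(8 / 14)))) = 81411 / 91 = 894.63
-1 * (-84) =84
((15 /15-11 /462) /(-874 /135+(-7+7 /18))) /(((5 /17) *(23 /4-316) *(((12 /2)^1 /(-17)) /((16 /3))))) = -0.01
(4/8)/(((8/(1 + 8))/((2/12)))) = 3/32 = 0.09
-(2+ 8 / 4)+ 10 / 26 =-47 / 13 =-3.62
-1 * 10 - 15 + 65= 40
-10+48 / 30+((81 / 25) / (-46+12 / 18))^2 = -97044951 / 11560000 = -8.39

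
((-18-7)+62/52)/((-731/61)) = 37759/19006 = 1.99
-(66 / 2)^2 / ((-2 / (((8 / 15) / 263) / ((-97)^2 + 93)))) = 726 / 6247565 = 0.00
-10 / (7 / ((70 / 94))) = -50 / 47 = -1.06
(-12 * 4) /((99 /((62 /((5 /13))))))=-12896 /165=-78.16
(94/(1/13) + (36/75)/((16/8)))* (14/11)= 427784/275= 1555.58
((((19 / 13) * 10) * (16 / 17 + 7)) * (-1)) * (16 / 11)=-410400 / 2431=-168.82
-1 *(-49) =49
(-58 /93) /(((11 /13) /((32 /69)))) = -24128 /70587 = -0.34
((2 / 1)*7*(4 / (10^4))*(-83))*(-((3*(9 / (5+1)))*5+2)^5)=164118119669 / 40000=4102952.99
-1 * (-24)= 24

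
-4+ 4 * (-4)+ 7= -13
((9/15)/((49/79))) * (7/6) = 79/70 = 1.13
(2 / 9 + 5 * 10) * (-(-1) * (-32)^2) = 462848 / 9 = 51427.56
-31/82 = -0.38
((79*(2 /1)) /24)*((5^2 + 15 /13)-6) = 10349 /78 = 132.68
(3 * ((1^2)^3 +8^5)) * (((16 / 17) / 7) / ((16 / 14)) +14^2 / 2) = 163976076 / 17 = 9645651.53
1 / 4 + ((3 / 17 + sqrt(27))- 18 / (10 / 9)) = -5363 / 340 + 3*sqrt(3) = -10.58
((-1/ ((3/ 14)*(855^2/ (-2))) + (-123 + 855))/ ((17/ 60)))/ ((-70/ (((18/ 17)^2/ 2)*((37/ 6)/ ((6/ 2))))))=-118794488672/ 2793408975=-42.53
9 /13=0.69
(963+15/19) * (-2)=-1927.58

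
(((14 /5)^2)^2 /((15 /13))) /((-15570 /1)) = -249704 /72984375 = -0.00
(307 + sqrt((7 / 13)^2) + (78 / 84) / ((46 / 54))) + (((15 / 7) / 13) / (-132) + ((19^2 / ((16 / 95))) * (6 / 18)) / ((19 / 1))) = 346.23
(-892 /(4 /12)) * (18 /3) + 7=-16049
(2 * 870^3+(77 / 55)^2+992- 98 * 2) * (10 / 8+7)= 1086530608317 / 100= 10865306083.17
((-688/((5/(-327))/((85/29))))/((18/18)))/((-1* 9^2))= -1274864/783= -1628.18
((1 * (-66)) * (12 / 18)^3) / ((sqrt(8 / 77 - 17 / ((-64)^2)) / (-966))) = 3627008 * sqrt(2422343) / 94377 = 59813.63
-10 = -10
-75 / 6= -25 / 2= -12.50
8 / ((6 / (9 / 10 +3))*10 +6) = 52 / 139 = 0.37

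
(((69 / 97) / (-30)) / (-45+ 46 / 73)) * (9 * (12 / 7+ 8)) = 513774 / 10996405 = 0.05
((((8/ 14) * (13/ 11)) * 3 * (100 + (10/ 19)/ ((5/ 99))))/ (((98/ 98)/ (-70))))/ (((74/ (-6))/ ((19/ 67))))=360.07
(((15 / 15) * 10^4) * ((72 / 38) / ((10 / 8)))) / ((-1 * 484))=-31.32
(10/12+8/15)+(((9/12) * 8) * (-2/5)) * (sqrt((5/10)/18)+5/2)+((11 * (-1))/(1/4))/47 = -8417/1410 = -5.97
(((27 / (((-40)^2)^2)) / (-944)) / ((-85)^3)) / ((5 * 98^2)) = 27 / 71267396300800000000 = 0.00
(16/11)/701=0.00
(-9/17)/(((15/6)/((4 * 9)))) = -648/85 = -7.62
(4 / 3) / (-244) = -1 / 183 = -0.01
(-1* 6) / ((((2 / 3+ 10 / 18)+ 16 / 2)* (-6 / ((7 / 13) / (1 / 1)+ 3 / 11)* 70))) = 522 / 415415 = 0.00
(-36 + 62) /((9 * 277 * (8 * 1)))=13 /9972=0.00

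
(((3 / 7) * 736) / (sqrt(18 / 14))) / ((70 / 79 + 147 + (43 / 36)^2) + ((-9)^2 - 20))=75354624 * sqrt(7) / 150728641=1.32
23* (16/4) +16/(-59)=5412/59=91.73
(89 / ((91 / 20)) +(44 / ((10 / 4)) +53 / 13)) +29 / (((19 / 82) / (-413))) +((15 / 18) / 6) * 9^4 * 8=-44358.97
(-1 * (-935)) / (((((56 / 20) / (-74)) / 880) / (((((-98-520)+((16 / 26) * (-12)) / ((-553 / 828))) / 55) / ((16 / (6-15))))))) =-6792698152350 / 50323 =-134981979.46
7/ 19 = 0.37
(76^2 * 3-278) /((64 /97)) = 826925 /32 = 25841.41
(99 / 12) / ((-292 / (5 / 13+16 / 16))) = -297 / 7592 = -0.04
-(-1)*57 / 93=19 / 31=0.61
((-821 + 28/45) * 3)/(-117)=21.04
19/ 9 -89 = -782/ 9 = -86.89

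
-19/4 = -4.75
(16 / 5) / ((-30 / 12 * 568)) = -4 / 1775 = -0.00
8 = 8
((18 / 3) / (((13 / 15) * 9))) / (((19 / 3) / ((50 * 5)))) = 7500 / 247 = 30.36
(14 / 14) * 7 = 7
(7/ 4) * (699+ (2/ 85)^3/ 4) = 3004913639/ 2456500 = 1223.25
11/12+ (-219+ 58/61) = -158941/732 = -217.13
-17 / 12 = -1.42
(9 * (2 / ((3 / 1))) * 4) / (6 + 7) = 24 / 13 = 1.85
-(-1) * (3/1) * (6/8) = 9/4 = 2.25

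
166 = 166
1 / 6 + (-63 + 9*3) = -215 / 6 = -35.83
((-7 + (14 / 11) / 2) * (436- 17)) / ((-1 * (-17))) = -29330 / 187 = -156.84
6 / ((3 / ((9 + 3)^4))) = 41472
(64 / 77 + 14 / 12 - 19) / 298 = -7855 / 137676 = -0.06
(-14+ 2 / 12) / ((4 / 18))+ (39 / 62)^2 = -59442 / 961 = -61.85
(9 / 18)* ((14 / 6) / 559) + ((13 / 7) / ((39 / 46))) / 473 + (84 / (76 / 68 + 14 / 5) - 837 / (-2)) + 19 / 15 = 10540121419 / 23888865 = 441.21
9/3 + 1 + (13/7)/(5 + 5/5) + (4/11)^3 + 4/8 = 135775/27951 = 4.86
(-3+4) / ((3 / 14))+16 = 20.67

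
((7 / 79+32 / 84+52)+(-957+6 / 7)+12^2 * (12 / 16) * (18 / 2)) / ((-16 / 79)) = -56677 / 168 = -337.36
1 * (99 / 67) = 99 / 67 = 1.48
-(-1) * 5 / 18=5 / 18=0.28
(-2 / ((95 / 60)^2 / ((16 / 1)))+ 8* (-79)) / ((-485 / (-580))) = -27000160 / 35017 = -771.06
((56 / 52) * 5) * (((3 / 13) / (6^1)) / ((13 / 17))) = 595 / 2197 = 0.27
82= 82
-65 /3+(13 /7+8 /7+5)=-41 /3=-13.67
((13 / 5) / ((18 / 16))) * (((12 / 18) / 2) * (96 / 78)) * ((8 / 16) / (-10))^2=8 / 3375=0.00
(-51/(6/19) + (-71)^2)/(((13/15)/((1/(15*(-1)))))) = -9759/26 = -375.35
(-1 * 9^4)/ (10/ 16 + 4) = -1418.59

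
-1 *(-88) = 88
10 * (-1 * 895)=-8950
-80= -80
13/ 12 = 1.08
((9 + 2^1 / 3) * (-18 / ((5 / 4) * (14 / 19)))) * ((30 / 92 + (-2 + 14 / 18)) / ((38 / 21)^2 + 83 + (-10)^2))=8585682 / 9446905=0.91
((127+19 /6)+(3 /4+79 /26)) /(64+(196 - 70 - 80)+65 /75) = 104485 /86476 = 1.21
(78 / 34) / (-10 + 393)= 39 / 6511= 0.01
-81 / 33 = -27 / 11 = -2.45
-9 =-9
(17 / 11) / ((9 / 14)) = 238 / 99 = 2.40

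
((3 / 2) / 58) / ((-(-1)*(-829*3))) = -1 / 96164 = -0.00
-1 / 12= -0.08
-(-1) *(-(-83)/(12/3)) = 83/4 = 20.75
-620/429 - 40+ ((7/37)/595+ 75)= 45272704/1349205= 33.56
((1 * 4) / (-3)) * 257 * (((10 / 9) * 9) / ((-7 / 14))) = 20560 / 3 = 6853.33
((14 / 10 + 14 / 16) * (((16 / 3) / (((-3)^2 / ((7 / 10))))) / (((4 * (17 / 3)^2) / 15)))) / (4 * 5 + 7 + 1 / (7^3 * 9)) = 1966419 / 481763000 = 0.00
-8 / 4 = -2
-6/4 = -3/2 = -1.50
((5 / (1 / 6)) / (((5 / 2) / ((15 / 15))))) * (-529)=-6348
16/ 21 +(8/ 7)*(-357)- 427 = -834.24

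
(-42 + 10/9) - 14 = -494/9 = -54.89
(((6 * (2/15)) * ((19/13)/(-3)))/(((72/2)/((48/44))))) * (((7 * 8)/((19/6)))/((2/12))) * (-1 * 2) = 1792/715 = 2.51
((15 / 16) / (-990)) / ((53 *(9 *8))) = -1 / 4029696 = -0.00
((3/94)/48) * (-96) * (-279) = 837/47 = 17.81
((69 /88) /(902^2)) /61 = 69 /4367426272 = 0.00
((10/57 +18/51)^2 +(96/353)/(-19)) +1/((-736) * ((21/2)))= 226043273797/853823528208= 0.26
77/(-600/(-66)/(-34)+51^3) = 14399/24805687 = 0.00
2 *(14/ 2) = 14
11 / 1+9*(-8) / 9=3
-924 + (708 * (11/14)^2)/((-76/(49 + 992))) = -25736073/3724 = -6910.87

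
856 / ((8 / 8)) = 856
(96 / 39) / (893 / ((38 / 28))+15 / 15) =32 / 8567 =0.00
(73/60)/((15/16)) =292/225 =1.30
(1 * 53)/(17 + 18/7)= 371/137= 2.71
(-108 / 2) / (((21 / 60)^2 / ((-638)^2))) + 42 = -8792148342 / 49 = -179431598.82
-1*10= -10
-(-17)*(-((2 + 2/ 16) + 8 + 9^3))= -100521/ 8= -12565.12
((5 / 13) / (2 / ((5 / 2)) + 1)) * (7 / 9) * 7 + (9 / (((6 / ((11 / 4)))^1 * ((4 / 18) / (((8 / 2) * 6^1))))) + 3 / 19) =17879105 / 40014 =446.82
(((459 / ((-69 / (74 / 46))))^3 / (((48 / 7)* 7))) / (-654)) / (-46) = -20157513309 / 23752062318272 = -0.00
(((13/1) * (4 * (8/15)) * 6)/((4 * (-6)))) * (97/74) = -5044/555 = -9.09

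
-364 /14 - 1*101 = -127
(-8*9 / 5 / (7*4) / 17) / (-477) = 2 / 31535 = 0.00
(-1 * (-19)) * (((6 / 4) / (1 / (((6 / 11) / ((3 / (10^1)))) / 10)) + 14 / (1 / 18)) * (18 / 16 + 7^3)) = 145151925 / 88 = 1649453.69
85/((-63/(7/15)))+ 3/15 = -58/135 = -0.43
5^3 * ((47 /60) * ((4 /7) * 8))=9400 /21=447.62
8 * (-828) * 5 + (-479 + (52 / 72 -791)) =-619007 / 18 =-34389.28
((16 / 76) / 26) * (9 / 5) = 18 / 1235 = 0.01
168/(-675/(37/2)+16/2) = -3108/527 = -5.90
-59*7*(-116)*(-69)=-3305652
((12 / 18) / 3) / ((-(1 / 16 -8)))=32 / 1143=0.03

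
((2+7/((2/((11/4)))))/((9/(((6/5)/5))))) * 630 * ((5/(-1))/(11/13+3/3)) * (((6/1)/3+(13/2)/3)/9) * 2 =-70525/144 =-489.76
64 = 64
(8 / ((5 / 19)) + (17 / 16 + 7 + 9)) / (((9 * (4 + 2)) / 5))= 3797 / 864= 4.39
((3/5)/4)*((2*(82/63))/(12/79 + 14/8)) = 12956/63105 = 0.21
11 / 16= 0.69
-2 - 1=-3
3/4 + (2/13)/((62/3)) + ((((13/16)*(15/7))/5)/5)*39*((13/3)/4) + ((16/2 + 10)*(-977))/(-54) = 891977239/2708160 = 329.37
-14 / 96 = -7 / 48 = -0.15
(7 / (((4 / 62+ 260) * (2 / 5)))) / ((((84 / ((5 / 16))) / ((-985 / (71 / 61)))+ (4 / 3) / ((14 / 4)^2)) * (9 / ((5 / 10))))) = -15972095125 / 892030760832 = -0.02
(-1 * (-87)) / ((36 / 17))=493 / 12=41.08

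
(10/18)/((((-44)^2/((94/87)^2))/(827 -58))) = 8493605/32970564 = 0.26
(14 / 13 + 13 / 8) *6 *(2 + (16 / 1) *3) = 21075 / 26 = 810.58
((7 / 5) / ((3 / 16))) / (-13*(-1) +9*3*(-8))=-16 / 435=-0.04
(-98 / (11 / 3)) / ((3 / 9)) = -882 / 11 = -80.18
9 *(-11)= -99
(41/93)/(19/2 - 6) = 82/651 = 0.13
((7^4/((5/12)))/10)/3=4802/25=192.08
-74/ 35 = -2.11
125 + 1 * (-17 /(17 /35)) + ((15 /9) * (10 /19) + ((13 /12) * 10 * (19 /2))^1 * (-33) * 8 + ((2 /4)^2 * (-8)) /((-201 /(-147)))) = -103420756 /3819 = -27080.59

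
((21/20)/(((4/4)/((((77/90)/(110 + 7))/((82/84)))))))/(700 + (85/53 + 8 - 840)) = -199969/3315206700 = -0.00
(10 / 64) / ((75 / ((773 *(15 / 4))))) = 6.04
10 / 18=5 / 9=0.56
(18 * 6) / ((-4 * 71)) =-27 / 71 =-0.38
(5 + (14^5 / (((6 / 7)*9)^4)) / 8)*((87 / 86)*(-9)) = -1478490383 / 6770952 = -218.36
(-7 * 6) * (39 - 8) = -1302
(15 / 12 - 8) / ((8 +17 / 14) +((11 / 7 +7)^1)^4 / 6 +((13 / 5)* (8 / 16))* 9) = -108045 / 14734768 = -0.01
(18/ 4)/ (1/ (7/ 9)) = 7/ 2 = 3.50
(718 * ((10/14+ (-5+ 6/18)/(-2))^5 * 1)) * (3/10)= 385473314816/6806835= 56630.33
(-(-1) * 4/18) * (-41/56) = -41/252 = -0.16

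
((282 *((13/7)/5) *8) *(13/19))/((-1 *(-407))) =381264/270655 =1.41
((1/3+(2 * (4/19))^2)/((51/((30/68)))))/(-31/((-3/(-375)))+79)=-0.00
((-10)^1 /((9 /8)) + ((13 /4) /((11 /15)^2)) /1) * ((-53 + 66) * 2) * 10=-805675 /1089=-739.83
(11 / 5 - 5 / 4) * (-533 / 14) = -10127 / 280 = -36.17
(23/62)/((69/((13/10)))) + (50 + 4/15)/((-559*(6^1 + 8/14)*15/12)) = -36403/9197700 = -0.00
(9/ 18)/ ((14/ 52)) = 13/ 7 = 1.86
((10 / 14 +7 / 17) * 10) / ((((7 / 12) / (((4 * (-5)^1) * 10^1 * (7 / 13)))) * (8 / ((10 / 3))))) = -1340000 / 1547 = -866.19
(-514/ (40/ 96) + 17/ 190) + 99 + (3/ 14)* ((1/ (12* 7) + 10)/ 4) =-168916793/ 148960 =-1133.97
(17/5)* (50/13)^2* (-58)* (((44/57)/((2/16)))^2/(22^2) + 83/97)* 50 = -7259400350000/53260857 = -136298.98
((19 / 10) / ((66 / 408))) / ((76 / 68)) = 578 / 55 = 10.51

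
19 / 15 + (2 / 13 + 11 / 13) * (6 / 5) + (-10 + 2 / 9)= -329 / 45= -7.31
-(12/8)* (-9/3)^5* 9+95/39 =256069/78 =3282.94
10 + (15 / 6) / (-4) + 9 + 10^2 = 947 / 8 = 118.38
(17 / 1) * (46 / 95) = 782 / 95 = 8.23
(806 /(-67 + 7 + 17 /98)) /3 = -6076 /1353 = -4.49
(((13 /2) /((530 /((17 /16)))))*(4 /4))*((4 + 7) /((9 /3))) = 2431 /50880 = 0.05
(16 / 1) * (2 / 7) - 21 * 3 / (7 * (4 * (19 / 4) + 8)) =89 / 21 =4.24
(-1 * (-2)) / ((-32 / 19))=-19 / 16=-1.19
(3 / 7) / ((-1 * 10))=-3 / 70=-0.04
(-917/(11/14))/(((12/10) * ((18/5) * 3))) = -90.05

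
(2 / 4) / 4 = 0.12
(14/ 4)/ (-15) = -7/ 30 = -0.23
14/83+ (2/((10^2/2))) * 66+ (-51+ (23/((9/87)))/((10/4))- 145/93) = 39.18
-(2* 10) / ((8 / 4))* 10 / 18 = -50 / 9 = -5.56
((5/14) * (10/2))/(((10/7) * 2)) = 5/8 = 0.62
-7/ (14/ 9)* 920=-4140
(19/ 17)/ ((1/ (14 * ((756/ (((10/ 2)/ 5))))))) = 11829.18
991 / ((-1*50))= -991 / 50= -19.82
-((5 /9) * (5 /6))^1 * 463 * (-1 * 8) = 46300 /27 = 1714.81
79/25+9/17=1568/425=3.69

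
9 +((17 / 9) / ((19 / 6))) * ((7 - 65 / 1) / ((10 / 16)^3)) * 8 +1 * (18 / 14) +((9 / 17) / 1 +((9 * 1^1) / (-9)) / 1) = -952878128 / 847875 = -1123.84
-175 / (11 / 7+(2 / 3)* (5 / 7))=-3675 / 43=-85.47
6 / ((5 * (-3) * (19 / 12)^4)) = -41472 / 651605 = -0.06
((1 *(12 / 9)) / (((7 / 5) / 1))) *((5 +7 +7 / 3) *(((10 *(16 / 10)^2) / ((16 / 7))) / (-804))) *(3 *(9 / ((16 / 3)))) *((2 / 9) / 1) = -43 / 201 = -0.21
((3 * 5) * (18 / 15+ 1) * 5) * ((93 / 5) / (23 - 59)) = -341 / 4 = -85.25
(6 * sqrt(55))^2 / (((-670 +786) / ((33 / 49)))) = 16335 / 1421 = 11.50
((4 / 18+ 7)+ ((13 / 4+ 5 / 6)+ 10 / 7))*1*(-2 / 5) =-3209 / 630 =-5.09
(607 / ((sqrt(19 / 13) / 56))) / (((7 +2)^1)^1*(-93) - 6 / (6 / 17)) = -2428*sqrt(247) / 1159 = -32.92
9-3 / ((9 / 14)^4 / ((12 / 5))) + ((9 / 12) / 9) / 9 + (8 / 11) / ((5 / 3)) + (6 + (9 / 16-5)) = -19982933 / 641520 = -31.15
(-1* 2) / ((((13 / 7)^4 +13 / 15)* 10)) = -0.02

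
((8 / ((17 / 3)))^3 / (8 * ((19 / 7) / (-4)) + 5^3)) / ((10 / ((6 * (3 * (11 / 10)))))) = 177408 / 3807575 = 0.05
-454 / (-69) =454 / 69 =6.58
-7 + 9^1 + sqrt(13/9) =sqrt(13)/3 + 2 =3.20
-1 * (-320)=320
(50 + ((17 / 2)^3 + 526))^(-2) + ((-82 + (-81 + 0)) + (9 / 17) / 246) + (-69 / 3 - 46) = -29316482377389 / 126365320754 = -232.00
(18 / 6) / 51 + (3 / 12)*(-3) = -47 / 68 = -0.69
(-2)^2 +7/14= 9/2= 4.50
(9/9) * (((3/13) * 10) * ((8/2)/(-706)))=-60/4589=-0.01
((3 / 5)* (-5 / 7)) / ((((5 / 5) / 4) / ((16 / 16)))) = -12 / 7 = -1.71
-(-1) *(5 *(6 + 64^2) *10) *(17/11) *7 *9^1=219662100/11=19969281.82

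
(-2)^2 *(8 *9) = 288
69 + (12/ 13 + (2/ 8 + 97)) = 8693/ 52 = 167.17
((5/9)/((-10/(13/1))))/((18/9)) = -13/36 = -0.36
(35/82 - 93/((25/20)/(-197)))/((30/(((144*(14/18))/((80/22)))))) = 462728651/30750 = 15048.09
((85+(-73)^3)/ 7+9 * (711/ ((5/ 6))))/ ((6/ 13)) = -3631121/ 35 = -103746.31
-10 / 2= -5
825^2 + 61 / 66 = 680625.92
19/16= 1.19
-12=-12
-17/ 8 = -2.12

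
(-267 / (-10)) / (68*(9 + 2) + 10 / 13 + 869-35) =3471 / 205760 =0.02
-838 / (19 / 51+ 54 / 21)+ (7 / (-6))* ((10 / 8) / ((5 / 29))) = -7393337 / 25224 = -293.11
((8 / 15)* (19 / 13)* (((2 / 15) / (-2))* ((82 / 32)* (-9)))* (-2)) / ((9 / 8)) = -6232 / 2925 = -2.13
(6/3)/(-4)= -1/2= -0.50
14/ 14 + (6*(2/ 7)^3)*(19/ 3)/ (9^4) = 2250727/ 2250423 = 1.00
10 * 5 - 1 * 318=-268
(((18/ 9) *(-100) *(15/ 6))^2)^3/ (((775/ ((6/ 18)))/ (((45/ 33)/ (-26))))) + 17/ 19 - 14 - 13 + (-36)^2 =-29687499893040576/ 84227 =-352470109264.73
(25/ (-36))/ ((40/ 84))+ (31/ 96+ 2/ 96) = -107/ 96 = -1.11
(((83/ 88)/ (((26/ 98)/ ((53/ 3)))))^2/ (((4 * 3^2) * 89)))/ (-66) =-46462233601/ 2490754945536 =-0.02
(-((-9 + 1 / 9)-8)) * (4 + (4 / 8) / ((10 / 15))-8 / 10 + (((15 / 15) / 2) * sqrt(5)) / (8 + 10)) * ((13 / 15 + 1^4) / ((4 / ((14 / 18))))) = 1862 * sqrt(5) / 10935 + 147098 / 6075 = 24.59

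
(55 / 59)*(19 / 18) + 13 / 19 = 33661 / 20178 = 1.67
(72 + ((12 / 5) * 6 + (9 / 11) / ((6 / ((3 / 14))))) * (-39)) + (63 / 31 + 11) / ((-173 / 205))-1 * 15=-4304456357 / 8259020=-521.18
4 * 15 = 60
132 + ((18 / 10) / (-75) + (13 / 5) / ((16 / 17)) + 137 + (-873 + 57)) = -1088523 / 2000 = -544.26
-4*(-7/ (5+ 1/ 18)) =72/ 13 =5.54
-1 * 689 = -689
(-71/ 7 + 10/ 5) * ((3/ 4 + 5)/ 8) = -5.85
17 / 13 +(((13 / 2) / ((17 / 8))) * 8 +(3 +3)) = 7023 / 221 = 31.78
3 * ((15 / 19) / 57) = 0.04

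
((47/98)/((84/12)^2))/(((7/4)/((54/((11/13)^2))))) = 857844/2033647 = 0.42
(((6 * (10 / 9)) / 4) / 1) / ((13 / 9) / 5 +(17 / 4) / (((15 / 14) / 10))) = 75 / 1798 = 0.04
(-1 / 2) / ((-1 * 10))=1 / 20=0.05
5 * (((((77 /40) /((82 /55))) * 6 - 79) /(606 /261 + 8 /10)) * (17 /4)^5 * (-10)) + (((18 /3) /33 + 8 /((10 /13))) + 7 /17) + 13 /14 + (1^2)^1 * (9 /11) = 1582381.11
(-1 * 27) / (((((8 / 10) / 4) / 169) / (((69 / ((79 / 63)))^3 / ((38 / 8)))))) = -7496341882372980 / 9367741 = -800229413.09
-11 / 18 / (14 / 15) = -55 / 84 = -0.65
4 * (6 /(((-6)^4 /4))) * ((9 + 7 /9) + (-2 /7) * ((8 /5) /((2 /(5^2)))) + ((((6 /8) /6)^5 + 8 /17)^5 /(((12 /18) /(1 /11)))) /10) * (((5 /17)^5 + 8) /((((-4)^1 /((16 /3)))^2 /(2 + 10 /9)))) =11442564685535990567132586638447643817843 /858858538271375974594604821905911316480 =13.32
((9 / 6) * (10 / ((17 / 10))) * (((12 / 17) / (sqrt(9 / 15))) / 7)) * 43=25800 * sqrt(15) / 2023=49.39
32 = 32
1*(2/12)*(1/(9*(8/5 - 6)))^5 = -3125/1825900895808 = -0.00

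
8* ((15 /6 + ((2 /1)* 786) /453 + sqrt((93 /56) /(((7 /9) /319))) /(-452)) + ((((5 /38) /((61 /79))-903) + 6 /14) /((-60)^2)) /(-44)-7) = -397454854991 /48512494800-3* sqrt(59334) /1582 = -8.65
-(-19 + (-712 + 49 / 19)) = 13840 / 19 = 728.42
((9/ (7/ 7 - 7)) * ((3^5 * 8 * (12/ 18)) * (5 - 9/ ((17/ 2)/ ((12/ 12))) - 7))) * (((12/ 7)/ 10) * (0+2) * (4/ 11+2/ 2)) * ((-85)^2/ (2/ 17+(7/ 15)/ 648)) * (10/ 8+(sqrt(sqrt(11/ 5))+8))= 51113570227200 * 11^(1/ 4) * 5^(3/ 4)/ 1506043+2364002623008000/ 1506043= 1776346649.63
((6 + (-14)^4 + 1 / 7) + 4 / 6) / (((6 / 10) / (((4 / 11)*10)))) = 161375800 / 693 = 232865.51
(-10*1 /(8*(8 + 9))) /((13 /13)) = -5 /68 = -0.07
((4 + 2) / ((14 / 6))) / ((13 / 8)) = 144 / 91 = 1.58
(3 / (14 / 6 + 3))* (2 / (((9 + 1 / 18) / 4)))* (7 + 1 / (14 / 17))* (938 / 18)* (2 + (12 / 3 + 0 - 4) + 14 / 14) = 208035 / 326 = 638.14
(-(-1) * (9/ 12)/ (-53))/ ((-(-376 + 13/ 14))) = -21/ 556606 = -0.00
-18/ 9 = -2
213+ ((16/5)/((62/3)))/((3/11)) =33103/155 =213.57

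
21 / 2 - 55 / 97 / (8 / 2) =4019 / 388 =10.36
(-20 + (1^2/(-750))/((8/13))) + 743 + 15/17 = 73835779/102000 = 723.88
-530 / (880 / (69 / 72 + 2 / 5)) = -0.82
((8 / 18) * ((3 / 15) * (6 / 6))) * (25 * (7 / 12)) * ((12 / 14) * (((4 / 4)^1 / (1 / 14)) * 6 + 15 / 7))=670 / 7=95.71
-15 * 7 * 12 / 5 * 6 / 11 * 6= -9072 / 11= -824.73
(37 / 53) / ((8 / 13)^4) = 4.87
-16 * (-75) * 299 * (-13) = -4664400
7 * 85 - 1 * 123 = 472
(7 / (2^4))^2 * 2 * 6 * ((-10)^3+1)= -2294.58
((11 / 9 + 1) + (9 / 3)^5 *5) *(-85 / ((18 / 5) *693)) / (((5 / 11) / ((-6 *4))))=532100 / 243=2189.71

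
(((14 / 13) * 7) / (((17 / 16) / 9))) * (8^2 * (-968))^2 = 245079483665.38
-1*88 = -88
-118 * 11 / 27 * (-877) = 1138346 / 27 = 42160.96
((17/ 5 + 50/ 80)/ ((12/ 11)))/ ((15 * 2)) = 1771/ 14400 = 0.12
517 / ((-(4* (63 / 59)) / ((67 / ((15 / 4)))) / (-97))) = 198238997 / 945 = 209776.72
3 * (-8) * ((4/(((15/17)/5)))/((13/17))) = -9248/13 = -711.38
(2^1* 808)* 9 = 14544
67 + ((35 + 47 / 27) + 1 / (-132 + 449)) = 103.74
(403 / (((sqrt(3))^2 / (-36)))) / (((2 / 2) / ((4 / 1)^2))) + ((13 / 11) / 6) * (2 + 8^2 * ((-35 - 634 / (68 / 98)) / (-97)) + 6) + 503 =-4176403045 / 54417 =-76748.13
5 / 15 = 1 / 3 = 0.33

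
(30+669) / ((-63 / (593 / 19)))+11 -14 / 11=-1477166 / 4389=-336.56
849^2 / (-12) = -240267 / 4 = -60066.75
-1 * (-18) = 18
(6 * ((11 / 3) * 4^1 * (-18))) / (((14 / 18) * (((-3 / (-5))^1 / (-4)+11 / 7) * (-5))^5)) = 0.11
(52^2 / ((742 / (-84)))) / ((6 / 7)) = -18928 / 53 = -357.13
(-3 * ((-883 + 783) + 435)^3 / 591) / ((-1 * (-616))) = -37595375 / 121352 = -309.80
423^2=178929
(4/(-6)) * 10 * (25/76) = -125/57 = -2.19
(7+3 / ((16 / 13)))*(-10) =-94.38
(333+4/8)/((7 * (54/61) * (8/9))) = 40687/672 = 60.55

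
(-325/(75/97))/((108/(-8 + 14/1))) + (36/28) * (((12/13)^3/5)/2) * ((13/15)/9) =-37278523/1597050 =-23.34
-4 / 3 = -1.33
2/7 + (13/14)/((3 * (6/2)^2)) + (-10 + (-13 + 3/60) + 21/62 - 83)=-12338021/117180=-105.29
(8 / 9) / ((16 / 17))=17 / 18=0.94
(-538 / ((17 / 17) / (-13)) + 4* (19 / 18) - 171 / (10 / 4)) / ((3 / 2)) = 623684 / 135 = 4619.88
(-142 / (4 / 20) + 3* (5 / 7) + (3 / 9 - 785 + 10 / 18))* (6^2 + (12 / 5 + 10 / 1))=-22746548 / 315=-72211.26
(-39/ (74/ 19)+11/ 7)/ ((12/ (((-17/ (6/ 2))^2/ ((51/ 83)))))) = -6170303/ 167832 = -36.76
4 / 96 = 1 / 24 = 0.04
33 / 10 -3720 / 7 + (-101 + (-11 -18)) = -658.13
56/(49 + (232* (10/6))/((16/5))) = 336/1019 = 0.33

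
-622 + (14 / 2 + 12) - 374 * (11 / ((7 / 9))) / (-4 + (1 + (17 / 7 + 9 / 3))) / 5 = -5193 / 5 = -1038.60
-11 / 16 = -0.69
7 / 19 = 0.37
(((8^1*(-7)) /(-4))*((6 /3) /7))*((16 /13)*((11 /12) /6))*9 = 88 /13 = 6.77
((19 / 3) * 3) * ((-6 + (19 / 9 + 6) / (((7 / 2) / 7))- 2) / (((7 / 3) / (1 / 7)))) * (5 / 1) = 7030 / 147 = 47.82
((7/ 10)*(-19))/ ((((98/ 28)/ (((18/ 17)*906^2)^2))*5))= -4147738824643776/ 7225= -574081498220.59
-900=-900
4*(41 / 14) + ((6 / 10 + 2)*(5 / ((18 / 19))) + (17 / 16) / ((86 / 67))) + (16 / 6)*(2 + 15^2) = 54751933 / 86688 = 631.60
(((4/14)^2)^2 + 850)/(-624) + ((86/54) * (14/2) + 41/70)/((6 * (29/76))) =11035865741/2932773480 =3.76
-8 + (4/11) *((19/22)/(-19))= -970/121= -8.02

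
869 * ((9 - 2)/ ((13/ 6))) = 36498/ 13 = 2807.54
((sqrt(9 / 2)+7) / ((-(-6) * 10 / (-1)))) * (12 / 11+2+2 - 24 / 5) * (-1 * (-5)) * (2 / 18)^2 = -28 / 13365 - 2 * sqrt(2) / 4455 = -0.00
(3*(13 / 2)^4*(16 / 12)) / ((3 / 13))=371293 / 12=30941.08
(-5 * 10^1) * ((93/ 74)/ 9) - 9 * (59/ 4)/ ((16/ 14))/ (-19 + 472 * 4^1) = -2226847/ 316128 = -7.04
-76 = -76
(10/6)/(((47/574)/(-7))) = -20090/141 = -142.48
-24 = -24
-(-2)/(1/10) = 20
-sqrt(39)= -6.24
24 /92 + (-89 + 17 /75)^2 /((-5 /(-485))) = 98897952434 /129375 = 764428.62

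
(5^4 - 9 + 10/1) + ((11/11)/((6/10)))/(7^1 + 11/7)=22543/36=626.19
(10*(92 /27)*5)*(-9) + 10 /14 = -32185 /21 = -1532.62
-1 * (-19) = 19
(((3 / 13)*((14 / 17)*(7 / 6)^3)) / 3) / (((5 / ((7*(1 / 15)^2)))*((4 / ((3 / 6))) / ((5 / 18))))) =16807 / 773323200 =0.00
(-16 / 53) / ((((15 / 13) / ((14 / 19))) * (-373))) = 2912 / 5634165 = 0.00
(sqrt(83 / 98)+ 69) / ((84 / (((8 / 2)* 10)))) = 5* sqrt(166) / 147+ 230 / 7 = 33.30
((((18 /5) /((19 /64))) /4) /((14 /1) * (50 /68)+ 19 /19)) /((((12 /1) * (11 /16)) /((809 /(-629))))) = -1618 /38665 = -0.04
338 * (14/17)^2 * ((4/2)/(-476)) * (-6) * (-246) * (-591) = 840178.98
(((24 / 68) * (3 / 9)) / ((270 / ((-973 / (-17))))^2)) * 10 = 0.05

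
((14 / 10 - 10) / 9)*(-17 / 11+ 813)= -383818 / 495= -775.39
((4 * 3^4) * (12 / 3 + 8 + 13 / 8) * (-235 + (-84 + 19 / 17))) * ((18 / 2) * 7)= -1502925354 / 17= -88407373.76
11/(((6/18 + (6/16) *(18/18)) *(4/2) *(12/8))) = 88/17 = 5.18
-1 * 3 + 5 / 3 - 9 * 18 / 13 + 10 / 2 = -343 / 39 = -8.79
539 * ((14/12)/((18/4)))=3773/27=139.74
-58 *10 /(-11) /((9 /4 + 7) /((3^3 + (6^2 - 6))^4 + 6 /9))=73469771600 /1221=60171803.11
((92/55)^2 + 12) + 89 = 313989/3025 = 103.80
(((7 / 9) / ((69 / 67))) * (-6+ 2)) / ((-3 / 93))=58156 / 621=93.65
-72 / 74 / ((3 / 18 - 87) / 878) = 189648 / 19277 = 9.84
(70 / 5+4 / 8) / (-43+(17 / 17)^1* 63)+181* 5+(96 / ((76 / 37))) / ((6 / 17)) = 788991 / 760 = 1038.15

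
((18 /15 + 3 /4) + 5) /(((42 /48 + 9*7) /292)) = 31.77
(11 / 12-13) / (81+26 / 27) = -1305 / 8852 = -0.15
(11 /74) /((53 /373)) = 4103 /3922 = 1.05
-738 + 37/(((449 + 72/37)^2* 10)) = -2054512429847/2783892250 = -738.00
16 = 16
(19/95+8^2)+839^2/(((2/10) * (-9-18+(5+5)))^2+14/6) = 264304857/5210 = 50730.30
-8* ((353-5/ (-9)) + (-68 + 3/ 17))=-349736/ 153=-2285.86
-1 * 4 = -4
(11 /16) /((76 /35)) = 385 /1216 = 0.32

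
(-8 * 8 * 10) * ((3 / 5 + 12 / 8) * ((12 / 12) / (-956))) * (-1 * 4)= -1344 / 239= -5.62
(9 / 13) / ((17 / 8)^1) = 72 / 221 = 0.33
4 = 4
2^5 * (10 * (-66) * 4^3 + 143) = -1347104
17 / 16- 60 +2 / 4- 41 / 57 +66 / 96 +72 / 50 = -325067 / 5700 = -57.03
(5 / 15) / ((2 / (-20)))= -3.33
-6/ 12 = -1/ 2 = -0.50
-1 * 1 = -1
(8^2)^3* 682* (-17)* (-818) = 2486145384448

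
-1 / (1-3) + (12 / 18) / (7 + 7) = 23 / 42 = 0.55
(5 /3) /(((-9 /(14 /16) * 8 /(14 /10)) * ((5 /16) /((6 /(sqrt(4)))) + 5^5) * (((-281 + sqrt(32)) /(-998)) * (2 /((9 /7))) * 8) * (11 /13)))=-12759929 /4167590115040-45409 * sqrt(2) /1041897528760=-0.00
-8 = -8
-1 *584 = -584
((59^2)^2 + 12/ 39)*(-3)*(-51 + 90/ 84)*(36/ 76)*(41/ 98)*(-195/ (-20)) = 52239549282309/ 14896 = 3506951482.43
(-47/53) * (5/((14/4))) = -470/371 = -1.27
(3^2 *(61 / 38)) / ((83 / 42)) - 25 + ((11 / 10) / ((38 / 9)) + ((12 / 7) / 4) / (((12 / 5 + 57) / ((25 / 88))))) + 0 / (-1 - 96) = -8379786313 / 480858840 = -17.43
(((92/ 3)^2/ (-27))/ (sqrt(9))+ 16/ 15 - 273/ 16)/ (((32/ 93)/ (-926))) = 23108286941/ 311040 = 74293.62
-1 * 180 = -180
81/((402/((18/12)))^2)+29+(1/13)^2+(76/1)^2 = 70462661593/12138256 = 5805.01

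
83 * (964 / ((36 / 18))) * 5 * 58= 11601740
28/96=7/24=0.29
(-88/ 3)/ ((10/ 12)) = -176/ 5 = -35.20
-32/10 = -16/5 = -3.20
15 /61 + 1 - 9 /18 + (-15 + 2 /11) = -18885 /1342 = -14.07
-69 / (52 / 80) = -106.15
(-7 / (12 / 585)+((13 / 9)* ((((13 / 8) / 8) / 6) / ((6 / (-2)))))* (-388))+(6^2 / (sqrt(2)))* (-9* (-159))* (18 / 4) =-868127 / 2592+115911* sqrt(2) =163587.98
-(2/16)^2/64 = -1/4096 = -0.00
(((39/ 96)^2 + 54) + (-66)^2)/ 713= 6.19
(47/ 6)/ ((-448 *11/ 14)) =-47/ 2112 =-0.02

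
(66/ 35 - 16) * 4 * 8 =-15808/ 35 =-451.66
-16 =-16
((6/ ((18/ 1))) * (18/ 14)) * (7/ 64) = 3/ 64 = 0.05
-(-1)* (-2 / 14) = -1 / 7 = -0.14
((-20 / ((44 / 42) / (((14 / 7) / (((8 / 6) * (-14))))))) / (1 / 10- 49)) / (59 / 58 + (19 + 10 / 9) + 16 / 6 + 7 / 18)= -0.00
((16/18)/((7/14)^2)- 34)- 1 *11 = -373/9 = -41.44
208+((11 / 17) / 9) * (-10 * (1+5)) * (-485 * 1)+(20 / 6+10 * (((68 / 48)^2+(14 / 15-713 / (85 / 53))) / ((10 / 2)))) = 8691733 / 6120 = 1420.22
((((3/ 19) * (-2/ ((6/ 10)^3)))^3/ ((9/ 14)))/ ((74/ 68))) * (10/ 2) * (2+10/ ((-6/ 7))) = 1078437500000/ 4995210789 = 215.89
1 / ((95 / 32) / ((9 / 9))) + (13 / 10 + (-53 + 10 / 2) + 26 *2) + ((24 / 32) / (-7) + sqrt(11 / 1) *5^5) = 14709 / 2660 + 3125 *sqrt(11) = 10369.98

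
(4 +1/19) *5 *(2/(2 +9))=70/19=3.68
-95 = -95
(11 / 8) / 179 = 11 / 1432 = 0.01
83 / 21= 3.95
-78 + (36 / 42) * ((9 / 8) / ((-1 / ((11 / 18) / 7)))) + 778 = 274367 / 392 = 699.92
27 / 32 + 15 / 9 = 241 / 96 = 2.51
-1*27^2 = -729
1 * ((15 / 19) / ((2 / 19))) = 15 / 2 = 7.50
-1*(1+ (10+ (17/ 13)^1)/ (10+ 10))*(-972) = 98901/ 65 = 1521.55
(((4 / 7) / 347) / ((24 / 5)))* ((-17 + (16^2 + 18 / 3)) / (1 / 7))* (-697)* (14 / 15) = -382.76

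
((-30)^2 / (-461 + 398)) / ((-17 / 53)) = 5300 / 119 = 44.54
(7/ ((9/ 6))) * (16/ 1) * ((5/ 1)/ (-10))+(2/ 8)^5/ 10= -1146877/ 30720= -37.33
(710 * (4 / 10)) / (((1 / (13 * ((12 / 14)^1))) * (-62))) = -51.04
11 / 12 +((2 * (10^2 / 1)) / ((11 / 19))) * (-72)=-3283079 / 132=-24871.81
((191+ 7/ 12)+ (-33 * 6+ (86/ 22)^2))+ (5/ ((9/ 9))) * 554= 4034911/ 1452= 2778.86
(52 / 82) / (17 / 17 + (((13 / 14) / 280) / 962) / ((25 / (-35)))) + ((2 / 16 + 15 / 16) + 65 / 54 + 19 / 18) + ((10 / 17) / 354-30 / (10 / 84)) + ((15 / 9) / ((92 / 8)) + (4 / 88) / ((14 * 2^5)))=-12928159834379627807 / 52151252090458752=-247.90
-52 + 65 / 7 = -299 / 7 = -42.71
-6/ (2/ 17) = -51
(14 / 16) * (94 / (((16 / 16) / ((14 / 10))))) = 115.15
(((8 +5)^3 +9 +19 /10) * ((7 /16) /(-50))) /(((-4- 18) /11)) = 154553 /16000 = 9.66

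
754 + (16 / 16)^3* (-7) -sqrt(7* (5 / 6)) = 747 -sqrt(210) / 6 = 744.58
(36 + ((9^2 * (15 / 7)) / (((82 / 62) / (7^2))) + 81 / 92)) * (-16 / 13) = -97581492 / 12259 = -7959.99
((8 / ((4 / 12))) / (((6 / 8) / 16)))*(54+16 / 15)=28194.13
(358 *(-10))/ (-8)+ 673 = 2241/ 2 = 1120.50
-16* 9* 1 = -144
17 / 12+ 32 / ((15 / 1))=71 / 20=3.55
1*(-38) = -38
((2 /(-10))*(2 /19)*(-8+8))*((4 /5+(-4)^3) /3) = 0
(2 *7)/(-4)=-7/2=-3.50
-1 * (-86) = 86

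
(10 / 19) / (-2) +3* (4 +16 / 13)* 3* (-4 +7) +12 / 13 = 35047 / 247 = 141.89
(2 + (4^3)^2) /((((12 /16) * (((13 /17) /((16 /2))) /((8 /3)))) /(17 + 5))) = 130786304 /39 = 3353494.97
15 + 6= 21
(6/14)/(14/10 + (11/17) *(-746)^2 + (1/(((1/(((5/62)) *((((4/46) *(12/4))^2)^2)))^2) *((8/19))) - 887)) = 19190498498035455/16084778059491392861848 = 0.00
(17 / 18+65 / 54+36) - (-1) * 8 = 1246 / 27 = 46.15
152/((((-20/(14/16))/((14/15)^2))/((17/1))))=-98.48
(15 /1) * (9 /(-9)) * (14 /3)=-70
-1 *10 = -10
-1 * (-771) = 771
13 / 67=0.19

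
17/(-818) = -17/818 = -0.02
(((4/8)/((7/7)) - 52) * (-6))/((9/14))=1442/3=480.67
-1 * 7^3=-343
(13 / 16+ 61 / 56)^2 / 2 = 45369 / 25088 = 1.81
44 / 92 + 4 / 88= 265 / 506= 0.52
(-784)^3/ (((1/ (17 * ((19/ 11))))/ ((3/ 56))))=-8338423296/ 11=-758038481.45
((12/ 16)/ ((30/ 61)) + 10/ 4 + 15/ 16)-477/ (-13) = 43321/ 1040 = 41.65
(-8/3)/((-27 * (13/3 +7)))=4/459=0.01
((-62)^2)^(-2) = 1 / 14776336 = 0.00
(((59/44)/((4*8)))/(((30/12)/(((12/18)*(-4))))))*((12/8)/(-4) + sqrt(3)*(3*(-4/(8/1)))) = 59/3520 + 59*sqrt(3)/880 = 0.13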